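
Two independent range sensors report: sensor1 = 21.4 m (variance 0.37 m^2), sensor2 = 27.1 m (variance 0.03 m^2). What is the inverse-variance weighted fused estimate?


w1 = (1/var1) / (1/var1 + 1/var2)
   = 2.7027 / (2.7027 + 33.3333) = 0.075
w2 = 1 - w1 = 0.925
fused = w1*s1 + w2*s2 = 1.605 + 25.0675
= 26.6725 m


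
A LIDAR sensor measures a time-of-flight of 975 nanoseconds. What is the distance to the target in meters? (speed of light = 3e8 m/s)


tof = 975 ns = 9.75e-07 s
dist = c * tof / 2
= 3e8 * 9.75e-07 / 2
= 146.25 m


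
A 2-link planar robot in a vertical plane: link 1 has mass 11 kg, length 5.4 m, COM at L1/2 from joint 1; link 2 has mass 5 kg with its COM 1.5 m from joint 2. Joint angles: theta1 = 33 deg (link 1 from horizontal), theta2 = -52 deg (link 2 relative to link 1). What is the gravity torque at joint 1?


Horizontal distance from joint 1 to link-1 COM:
  x_c1 = (L1/2)*cos(t1) = 2.7 * 0.8387 = 2.2644 m
Horizontal distance from joint 1 to link-2 COM:
  x_c2 = L1*cos(t1) + Lc2*cos(t1+t2)
       = 5.4*0.8387 + 1.5*0.9455 = 5.9471 m
tau1 = m1*g*x_c1 + m2*g*x_c2
     = 11*9.81*2.2644 + 5*9.81*5.9471
     = 244.3525 + 291.7052
     = 536.0577 Nm


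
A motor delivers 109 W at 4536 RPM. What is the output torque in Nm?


omega = 4536 * 2*pi/60 = 475.0088 rad/s
tau = P / omega = 109 / 475.0088
= 0.2295 Nm


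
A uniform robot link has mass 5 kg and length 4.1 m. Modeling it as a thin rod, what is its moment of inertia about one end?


I = (1/3) * m * L^2
= (1/3) * 5 * 4.1^2
= 0.333333 * 5 * 16.81
= 28.0167 kg*m^2


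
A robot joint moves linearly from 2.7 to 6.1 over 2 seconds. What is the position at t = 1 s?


s = t/T = 1/2 = 0.5
p(t) = p0 + (pf-p0)*s
= 2.7 + (6.1 - 2.7) * 0.5
= 4.4


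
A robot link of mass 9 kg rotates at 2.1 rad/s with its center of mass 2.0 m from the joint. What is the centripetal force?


F = m * omega^2 * r
= 9 * 2.1^2 * 2.0
= 9 * 4.41 * 2.0
= 79.38 N


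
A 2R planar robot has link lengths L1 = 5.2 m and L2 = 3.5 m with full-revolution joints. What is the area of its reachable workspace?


r_max = L1 + L2 = 8.7 m
r_min = |L1 - L2| = 1.7 m
Area = pi*(r_max^2 - r_min^2)
= pi*(75.69 - 2.89)
= pi * 72.8
= 228.7079 m^2


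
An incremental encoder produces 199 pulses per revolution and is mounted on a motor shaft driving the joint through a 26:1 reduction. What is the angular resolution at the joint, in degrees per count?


counts per rev = 199
effective counts at joint = 199 * 26 = 5174
resolution = 360 / 5174
= 0.0696 deg/count


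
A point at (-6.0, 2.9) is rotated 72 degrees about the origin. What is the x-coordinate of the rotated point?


x' = x*cos(theta) - y*sin(theta)
cos(72 deg) = 0.309, sin(72 deg) = 0.9511
x' = -6.0 * 0.309 - 2.9 * 0.9511
= -1.8541 - 2.7581
= -4.6122


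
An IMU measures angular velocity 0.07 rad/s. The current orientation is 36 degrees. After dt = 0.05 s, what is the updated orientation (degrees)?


delta_theta = w * dt = 0.07 * 0.05 = 0.0035 rad
= 0.2005 deg
theta_new = 36 + 0.2005 = 36.2005 deg


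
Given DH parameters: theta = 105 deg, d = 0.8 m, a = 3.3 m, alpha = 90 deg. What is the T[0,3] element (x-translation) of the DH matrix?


T[0,3] = a * cos(theta)
= 3.3 * cos(105 deg)
= 3.3 * -0.2588
= -0.8541


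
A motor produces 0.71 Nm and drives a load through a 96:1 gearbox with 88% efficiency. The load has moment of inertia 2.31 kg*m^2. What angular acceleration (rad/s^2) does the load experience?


tau_out = tau_motor * N * eta
= 0.71 * 96 * 0.88 = 59.9808 Nm
alpha = tau_out / I = 59.9808 / 2.31
= 25.9657 rad/s^2


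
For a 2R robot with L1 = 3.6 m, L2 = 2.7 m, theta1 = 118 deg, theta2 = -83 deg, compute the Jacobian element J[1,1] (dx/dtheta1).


J[1,1] = -L1*sin(t1) - L2*sin(t1+t2)
= -3.6*sin(118) - 2.7*sin(35)
= -4.7273


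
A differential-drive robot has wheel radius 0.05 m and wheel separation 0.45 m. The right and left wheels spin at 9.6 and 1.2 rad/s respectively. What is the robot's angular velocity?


vR = r*wR = 0.05*9.6 = 0.48 m/s
vL = r*wL = 0.05*1.2 = 0.06 m/s
v = (vR+vL)/2 = 0.27 m/s
omega = (vR-vL)/L = 0.9333 rad/s
angular velocity = 0.9333 rad/s


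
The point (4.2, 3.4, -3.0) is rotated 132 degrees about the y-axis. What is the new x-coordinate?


Rotation about y-axis: x' = x*cos(theta) + z*sin(theta)
= 4.2 * -0.6691 + -3.0 * 0.7431
= -5.0398


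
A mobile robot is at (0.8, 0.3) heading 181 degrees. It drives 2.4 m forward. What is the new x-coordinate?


x_new = x0 + d*cos(theta)
= 0.8 + 2.4*cos(181)
= 0.8 + -2.3996
= -1.5996


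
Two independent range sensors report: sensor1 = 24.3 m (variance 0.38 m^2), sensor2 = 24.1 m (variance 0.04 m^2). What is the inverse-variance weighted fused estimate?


w1 = (1/var1) / (1/var1 + 1/var2)
   = 2.6316 / (2.6316 + 25.0) = 0.0952
w2 = 1 - w1 = 0.9048
fused = w1*s1 + w2*s2 = 2.3143 + 21.8048
= 24.119 m


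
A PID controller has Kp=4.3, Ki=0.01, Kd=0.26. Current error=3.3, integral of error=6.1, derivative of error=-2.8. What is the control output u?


u = Kp*e + Ki*int(e) + Kd*de/dt
= 4.3*3.3 + 0.01*6.1 + 0.26*(-2.8)
= 14.19 + 0.061 + -0.728
= 13.523


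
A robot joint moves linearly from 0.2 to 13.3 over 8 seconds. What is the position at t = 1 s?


s = t/T = 1/8 = 0.125
p(t) = p0 + (pf-p0)*s
= 0.2 + (13.3 - 0.2) * 0.125
= 1.8375


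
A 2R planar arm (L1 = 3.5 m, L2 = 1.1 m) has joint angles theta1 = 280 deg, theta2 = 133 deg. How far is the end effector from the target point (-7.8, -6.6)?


End effector via forward kinematics:
x = L1*cos(t1) + L2*cos(t1+t2) = 1.2698
y = L1*sin(t1) + L2*sin(t1+t2) = -2.5683
Distance to target:
d = sqrt((-7.8 - 1.2698)^2 + (-6.6 - -2.5683)^2)
= sqrt(82.2606 + 16.2544)
= 9.9255 m


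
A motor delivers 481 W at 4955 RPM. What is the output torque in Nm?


omega = 4955 * 2*pi/60 = 518.8864 rad/s
tau = P / omega = 481 / 518.8864
= 0.927 Nm


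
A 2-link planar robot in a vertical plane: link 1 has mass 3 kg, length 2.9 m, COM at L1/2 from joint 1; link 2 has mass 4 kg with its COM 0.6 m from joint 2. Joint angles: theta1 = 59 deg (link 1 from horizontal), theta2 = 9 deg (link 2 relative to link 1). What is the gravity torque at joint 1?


Horizontal distance from joint 1 to link-1 COM:
  x_c1 = (L1/2)*cos(t1) = 1.45 * 0.515 = 0.7468 m
Horizontal distance from joint 1 to link-2 COM:
  x_c2 = L1*cos(t1) + Lc2*cos(t1+t2)
       = 2.9*0.515 + 0.6*0.3746 = 1.7184 m
tau1 = m1*g*x_c1 + m2*g*x_c2
     = 3*9.81*0.7468 + 4*9.81*1.7184
     = 21.9785 + 67.429
     = 89.4075 Nm


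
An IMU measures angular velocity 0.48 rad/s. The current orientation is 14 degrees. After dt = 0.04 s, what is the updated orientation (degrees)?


delta_theta = w * dt = 0.48 * 0.04 = 0.0192 rad
= 1.1001 deg
theta_new = 14 + 1.1001 = 15.1001 deg


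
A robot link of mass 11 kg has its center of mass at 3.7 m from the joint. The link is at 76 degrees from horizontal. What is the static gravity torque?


tau = m*g*L*cos(angle)
= 11 * 9.81 * 3.7 * cos(76 deg)
= 11 * 9.81 * 3.7 * 0.2419
= 96.5914 Nm


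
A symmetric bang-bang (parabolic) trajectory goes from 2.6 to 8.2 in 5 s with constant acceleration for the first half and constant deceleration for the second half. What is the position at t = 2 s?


Symmetric rest-to-rest: each phase covers (pf-p0)/2 in time T/2. 0.5*a*(T/2)^2 = (pf-p0)/2 => a = 4*(pf-p0)/T^2
a = 4*(8.2-2.6)/5^2 = 0.896
t = 2 is in the acceleration phase (t <= T/2).
p = p0 + 0.5*a*t^2 = 2.6 + 0.5*0.896*2^2
= 4.392


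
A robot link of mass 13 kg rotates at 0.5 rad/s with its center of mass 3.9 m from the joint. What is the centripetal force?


F = m * omega^2 * r
= 13 * 0.5^2 * 3.9
= 13 * 0.25 * 3.9
= 12.675 N


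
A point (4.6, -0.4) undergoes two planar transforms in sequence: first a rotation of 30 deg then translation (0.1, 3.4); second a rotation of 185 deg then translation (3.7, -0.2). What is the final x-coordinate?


After transform 1:
x1 = cos(30)*4.6 - sin(30)*-0.4 + 0.1 = 4.2837
y1 = sin(30)*4.6 + cos(30)*-0.4 + 3.4 = 5.3536
After transform 2:
x2 = cos(185)*4.2837 - sin(185)*5.3536 + 3.7
= -0.1008


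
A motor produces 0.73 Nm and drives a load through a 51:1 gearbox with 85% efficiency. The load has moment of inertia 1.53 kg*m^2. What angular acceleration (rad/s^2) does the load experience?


tau_out = tau_motor * N * eta
= 0.73 * 51 * 0.85 = 31.6455 Nm
alpha = tau_out / I = 31.6455 / 1.53
= 20.6833 rad/s^2


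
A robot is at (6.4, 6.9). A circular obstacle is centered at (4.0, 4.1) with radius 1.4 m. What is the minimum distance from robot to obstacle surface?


center_dist = sqrt((6.4-4.0)^2 + (6.9-4.1)^2)
= sqrt(5.76 + 7.84)
= 3.6878
min_dist = center_dist - radius = 3.6878 - 1.4 = 2.2878 m


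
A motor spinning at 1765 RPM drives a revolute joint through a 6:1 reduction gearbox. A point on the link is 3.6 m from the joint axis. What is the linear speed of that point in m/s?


omega_motor = 1765 * 2*pi/60 = 184.8304 rad/s
omega_joint = omega_motor / 6 = 30.8051 rad/s
v = omega_joint * r = 30.8051 * 3.6
= 110.8982 m/s


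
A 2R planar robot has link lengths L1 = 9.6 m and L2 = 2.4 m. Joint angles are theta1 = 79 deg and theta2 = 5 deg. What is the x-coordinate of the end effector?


Convert angles to radians: theta1 = 1.3788, theta2 = 0.0873
x = L1*cos(theta1) + L2*cos(theta1+theta2)
x = 1.8318 + 0.2509
x = 2.0826


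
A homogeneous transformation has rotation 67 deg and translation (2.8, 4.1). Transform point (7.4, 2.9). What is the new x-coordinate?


x' = cos(theta)*px - sin(theta)*py + tx
= 0.3907*7.4 - 0.9205*2.9 + 2.8
= 3.0219


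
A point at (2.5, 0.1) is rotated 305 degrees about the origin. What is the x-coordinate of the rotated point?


x' = x*cos(theta) - y*sin(theta)
cos(305 deg) = 0.5736, sin(305 deg) = -0.8192
x' = 2.5 * 0.5736 - 0.1 * -0.8192
= 1.4339 - -0.0819
= 1.5159


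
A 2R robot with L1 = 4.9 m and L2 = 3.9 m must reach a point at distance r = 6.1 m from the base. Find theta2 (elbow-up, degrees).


cos(theta2) = (r^2 - L1^2 - L2^2) / (2*L1*L2)
cos(theta2) = (37.21 - 24.01 - 15.21) / 38.22
cos(theta2) = -0.05259
theta2 = 93.0146 degrees


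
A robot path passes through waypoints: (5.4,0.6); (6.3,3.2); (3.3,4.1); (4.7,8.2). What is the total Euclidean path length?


Segment lengths:
  seg1 = sqrt((0.9)^2 + (2.6)^2) = 2.7514
  seg2 = sqrt((-3.0)^2 + (0.9)^2) = 3.1321
  seg3 = sqrt((1.4)^2 + (4.1)^2) = 4.3324
Total = 10.2159


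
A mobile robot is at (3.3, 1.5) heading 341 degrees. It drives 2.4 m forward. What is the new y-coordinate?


y_new = y0 + d*sin(theta)
= 1.5 + 2.4*sin(341)
= 1.5 + -0.7814
= 0.7186


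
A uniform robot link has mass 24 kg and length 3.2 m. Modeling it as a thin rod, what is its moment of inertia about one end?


I = (1/3) * m * L^2
= (1/3) * 24 * 3.2^2
= 0.333333 * 24 * 10.24
= 81.92 kg*m^2


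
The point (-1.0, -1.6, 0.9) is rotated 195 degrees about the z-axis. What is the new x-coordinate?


Rotation about z-axis: x' = x*cos(theta) - y*sin(theta)
= -1.0 * -0.9659 - -1.6 * -0.2588
= 0.5518


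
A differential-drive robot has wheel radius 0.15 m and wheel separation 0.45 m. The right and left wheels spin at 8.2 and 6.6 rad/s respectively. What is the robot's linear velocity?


vR = r*wR = 0.15*8.2 = 1.23 m/s
vL = r*wL = 0.15*6.6 = 0.99 m/s
v = (vR+vL)/2 = 1.11 m/s
omega = (vR-vL)/L = 0.5333 rad/s
linear velocity = 1.11 m/s


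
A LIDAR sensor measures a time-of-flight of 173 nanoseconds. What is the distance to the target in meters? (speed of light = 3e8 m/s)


tof = 173 ns = 1.73e-07 s
dist = c * tof / 2
= 3e8 * 1.73e-07 / 2
= 25.95 m


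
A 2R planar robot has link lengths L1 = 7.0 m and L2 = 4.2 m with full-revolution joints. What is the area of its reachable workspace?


r_max = L1 + L2 = 11.2 m
r_min = |L1 - L2| = 2.8 m
Area = pi*(r_max^2 - r_min^2)
= pi*(125.44 - 7.84)
= pi * 117.6
= 369.4513 m^2


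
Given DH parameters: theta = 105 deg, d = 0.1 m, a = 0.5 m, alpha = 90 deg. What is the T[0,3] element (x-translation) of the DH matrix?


T[0,3] = a * cos(theta)
= 0.5 * cos(105 deg)
= 0.5 * -0.2588
= -0.1294


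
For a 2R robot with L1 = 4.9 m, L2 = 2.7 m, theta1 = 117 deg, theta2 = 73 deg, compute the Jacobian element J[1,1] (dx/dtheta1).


J[1,1] = -L1*sin(t1) - L2*sin(t1+t2)
= -4.9*sin(117) - 2.7*sin(190)
= -3.8971


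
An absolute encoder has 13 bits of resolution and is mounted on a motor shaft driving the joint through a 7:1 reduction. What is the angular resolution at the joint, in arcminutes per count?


counts = 2^13 = 8192
effective counts at joint = 8192 * 7 = 57344
resolution = 360*60 / 57344
= 0.3767 arcmin/count


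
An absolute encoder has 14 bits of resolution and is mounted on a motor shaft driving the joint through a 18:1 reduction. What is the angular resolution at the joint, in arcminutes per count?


counts = 2^14 = 16384
effective counts at joint = 16384 * 18 = 294912
resolution = 360*60 / 294912
= 0.0732 arcmin/count


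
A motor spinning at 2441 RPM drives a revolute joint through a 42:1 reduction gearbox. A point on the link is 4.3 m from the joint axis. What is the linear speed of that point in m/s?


omega_motor = 2441 * 2*pi/60 = 255.6209 rad/s
omega_joint = omega_motor / 42 = 6.0862 rad/s
v = omega_joint * r = 6.0862 * 4.3
= 26.1707 m/s


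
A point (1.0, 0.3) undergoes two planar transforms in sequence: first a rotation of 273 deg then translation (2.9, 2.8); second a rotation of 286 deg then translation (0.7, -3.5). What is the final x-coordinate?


After transform 1:
x1 = cos(273)*1.0 - sin(273)*0.3 + 2.9 = 3.2519
y1 = sin(273)*1.0 + cos(273)*0.3 + 2.8 = 1.8171
After transform 2:
x2 = cos(286)*3.2519 - sin(286)*1.8171 + 0.7
= 3.343


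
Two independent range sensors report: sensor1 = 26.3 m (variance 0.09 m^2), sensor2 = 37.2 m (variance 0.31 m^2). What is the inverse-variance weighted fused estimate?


w1 = (1/var1) / (1/var1 + 1/var2)
   = 11.1111 / (11.1111 + 3.2258) = 0.775
w2 = 1 - w1 = 0.225
fused = w1*s1 + w2*s2 = 20.3825 + 8.37
= 28.7525 m


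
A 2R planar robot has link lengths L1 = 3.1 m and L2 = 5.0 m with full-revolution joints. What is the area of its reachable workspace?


r_max = L1 + L2 = 8.1 m
r_min = |L1 - L2| = 1.9 m
Area = pi*(r_max^2 - r_min^2)
= pi*(65.61 - 3.61)
= pi * 62.0
= 194.7787 m^2


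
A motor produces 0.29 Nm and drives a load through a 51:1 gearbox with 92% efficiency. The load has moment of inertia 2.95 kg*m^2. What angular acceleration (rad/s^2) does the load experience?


tau_out = tau_motor * N * eta
= 0.29 * 51 * 0.92 = 13.6068 Nm
alpha = tau_out / I = 13.6068 / 2.95
= 4.6125 rad/s^2


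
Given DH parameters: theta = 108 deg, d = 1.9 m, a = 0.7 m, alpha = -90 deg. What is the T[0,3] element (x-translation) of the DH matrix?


T[0,3] = a * cos(theta)
= 0.7 * cos(108 deg)
= 0.7 * -0.309
= -0.2163


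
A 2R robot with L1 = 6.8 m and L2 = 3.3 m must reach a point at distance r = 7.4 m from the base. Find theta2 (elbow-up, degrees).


cos(theta2) = (r^2 - L1^2 - L2^2) / (2*L1*L2)
cos(theta2) = (54.76 - 46.24 - 10.89) / 44.88
cos(theta2) = -0.052807
theta2 = 93.0271 degrees


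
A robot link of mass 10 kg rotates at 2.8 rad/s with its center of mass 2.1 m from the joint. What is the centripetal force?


F = m * omega^2 * r
= 10 * 2.8^2 * 2.1
= 10 * 7.84 * 2.1
= 164.64 N


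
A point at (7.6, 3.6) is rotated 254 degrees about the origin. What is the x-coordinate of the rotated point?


x' = x*cos(theta) - y*sin(theta)
cos(254 deg) = -0.2756, sin(254 deg) = -0.9613
x' = 7.6 * -0.2756 - 3.6 * -0.9613
= -2.0948 - -3.4605
= 1.3657


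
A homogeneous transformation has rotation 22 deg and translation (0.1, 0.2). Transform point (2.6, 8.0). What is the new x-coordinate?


x' = cos(theta)*px - sin(theta)*py + tx
= 0.9272*2.6 - 0.3746*8.0 + 0.1
= -0.4862


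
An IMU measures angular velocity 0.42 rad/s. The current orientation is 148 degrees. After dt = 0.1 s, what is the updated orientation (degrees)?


delta_theta = w * dt = 0.42 * 0.1 = 0.042 rad
= 2.4064 deg
theta_new = 148 + 2.4064 = 150.4064 deg


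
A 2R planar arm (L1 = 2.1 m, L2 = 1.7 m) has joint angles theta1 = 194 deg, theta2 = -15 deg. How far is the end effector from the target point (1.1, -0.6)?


End effector via forward kinematics:
x = L1*cos(t1) + L2*cos(t1+t2) = -3.7374
y = L1*sin(t1) + L2*sin(t1+t2) = -0.4784
Distance to target:
d = sqrt((1.1 - -3.7374)^2 + (-0.6 - -0.4784)^2)
= sqrt(23.4001 + 0.0148)
= 4.8389 m


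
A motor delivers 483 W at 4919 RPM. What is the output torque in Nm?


omega = 4919 * 2*pi/60 = 515.1165 rad/s
tau = P / omega = 483 / 515.1165
= 0.9377 Nm


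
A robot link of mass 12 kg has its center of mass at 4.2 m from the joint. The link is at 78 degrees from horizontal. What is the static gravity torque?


tau = m*g*L*cos(angle)
= 12 * 9.81 * 4.2 * cos(78 deg)
= 12 * 9.81 * 4.2 * 0.2079
= 102.7965 Nm


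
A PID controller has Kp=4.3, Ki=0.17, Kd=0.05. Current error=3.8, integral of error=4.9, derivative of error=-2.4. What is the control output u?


u = Kp*e + Ki*int(e) + Kd*de/dt
= 4.3*3.8 + 0.17*4.9 + 0.05*(-2.4)
= 16.34 + 0.833 + -0.12
= 17.053


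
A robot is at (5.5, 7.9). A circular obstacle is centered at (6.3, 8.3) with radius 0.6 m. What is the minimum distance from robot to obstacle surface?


center_dist = sqrt((5.5-6.3)^2 + (7.9-8.3)^2)
= sqrt(0.64 + 0.16)
= 0.8944
min_dist = center_dist - radius = 0.8944 - 0.6 = 0.2944 m


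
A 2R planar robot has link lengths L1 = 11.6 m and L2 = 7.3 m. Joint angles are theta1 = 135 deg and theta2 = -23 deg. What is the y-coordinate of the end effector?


Convert angles to radians: theta1 = 2.3562, theta2 = -0.4014
y = L1*sin(theta1) + L2*sin(theta1+theta2)
y = 8.2024 + 6.7684
y = 14.9709


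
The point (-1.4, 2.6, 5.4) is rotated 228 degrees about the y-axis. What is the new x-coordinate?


Rotation about y-axis: x' = x*cos(theta) + z*sin(theta)
= -1.4 * -0.6691 + 5.4 * -0.7431
= -3.0762


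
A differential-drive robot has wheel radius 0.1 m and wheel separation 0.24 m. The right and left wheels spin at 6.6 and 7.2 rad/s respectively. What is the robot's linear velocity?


vR = r*wR = 0.1*6.6 = 0.66 m/s
vL = r*wL = 0.1*7.2 = 0.72 m/s
v = (vR+vL)/2 = 0.69 m/s
omega = (vR-vL)/L = -0.25 rad/s
linear velocity = 0.69 m/s


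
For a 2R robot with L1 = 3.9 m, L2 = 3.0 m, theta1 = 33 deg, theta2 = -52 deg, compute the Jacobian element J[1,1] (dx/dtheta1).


J[1,1] = -L1*sin(t1) - L2*sin(t1+t2)
= -3.9*sin(33) - 3.0*sin(-19)
= -1.1474


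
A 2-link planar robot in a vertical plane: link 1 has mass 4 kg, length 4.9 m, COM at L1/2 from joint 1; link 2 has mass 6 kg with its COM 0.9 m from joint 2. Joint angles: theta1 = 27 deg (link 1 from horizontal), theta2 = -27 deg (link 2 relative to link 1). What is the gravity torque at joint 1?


Horizontal distance from joint 1 to link-1 COM:
  x_c1 = (L1/2)*cos(t1) = 2.45 * 0.891 = 2.183 m
Horizontal distance from joint 1 to link-2 COM:
  x_c2 = L1*cos(t1) + Lc2*cos(t1+t2)
       = 4.9*0.891 + 0.9*1.0 = 5.2659 m
tau1 = m1*g*x_c1 + m2*g*x_c2
     = 4*9.81*2.183 + 6*9.81*5.2659
     = 85.6596 + 309.9528
     = 395.6123 Nm


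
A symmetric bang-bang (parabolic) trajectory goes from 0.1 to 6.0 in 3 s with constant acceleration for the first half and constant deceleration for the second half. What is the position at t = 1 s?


Symmetric rest-to-rest: each phase covers (pf-p0)/2 in time T/2. 0.5*a*(T/2)^2 = (pf-p0)/2 => a = 4*(pf-p0)/T^2
a = 4*(6.0-0.1)/3^2 = 2.6222
t = 1 is in the acceleration phase (t <= T/2).
p = p0 + 0.5*a*t^2 = 0.1 + 0.5*2.6222*1^2
= 1.4111


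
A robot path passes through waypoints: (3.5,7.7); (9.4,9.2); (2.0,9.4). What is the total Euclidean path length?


Segment lengths:
  seg1 = sqrt((5.9)^2 + (1.5)^2) = 6.0877
  seg2 = sqrt((-7.4)^2 + (0.2)^2) = 7.4027
Total = 13.4904


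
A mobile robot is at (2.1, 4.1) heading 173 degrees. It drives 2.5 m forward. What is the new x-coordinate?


x_new = x0 + d*cos(theta)
= 2.1 + 2.5*cos(173)
= 2.1 + -2.4814
= -0.3814


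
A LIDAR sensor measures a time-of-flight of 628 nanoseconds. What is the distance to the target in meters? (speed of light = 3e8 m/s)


tof = 628 ns = 6.28e-07 s
dist = c * tof / 2
= 3e8 * 6.28e-07 / 2
= 94.2 m


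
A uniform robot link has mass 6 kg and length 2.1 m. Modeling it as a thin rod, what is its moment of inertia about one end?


I = (1/3) * m * L^2
= (1/3) * 6 * 2.1^2
= 0.333333 * 6 * 4.41
= 8.82 kg*m^2


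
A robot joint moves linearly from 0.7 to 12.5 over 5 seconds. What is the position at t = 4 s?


s = t/T = 4/5 = 0.8
p(t) = p0 + (pf-p0)*s
= 0.7 + (12.5 - 0.7) * 0.8
= 10.14


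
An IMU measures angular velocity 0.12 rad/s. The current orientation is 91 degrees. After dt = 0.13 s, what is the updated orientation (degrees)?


delta_theta = w * dt = 0.12 * 0.13 = 0.0156 rad
= 0.8938 deg
theta_new = 91 + 0.8938 = 91.8938 deg


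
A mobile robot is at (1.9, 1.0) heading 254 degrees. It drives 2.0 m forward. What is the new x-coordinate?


x_new = x0 + d*cos(theta)
= 1.9 + 2.0*cos(254)
= 1.9 + -0.5513
= 1.3487


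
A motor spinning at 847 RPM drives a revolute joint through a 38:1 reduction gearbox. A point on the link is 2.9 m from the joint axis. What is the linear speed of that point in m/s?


omega_motor = 847 * 2*pi/60 = 88.6976 rad/s
omega_joint = omega_motor / 38 = 2.3341 rad/s
v = omega_joint * r = 2.3341 * 2.9
= 6.769 m/s


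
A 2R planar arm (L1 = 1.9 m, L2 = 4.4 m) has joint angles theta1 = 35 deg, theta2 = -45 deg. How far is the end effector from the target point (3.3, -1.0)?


End effector via forward kinematics:
x = L1*cos(t1) + L2*cos(t1+t2) = 5.8895
y = L1*sin(t1) + L2*sin(t1+t2) = 0.3257
Distance to target:
d = sqrt((3.3 - 5.8895)^2 + (-1.0 - 0.3257)^2)
= sqrt(6.7057 + 1.7576)
= 2.9092 m


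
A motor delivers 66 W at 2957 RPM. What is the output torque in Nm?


omega = 2957 * 2*pi/60 = 309.6563 rad/s
tau = P / omega = 66 / 309.6563
= 0.2131 Nm


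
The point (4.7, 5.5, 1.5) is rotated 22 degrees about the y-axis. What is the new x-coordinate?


Rotation about y-axis: x' = x*cos(theta) + z*sin(theta)
= 4.7 * 0.9272 + 1.5 * 0.3746
= 4.9197


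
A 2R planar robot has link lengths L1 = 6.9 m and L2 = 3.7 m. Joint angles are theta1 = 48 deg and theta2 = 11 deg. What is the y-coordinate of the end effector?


Convert angles to radians: theta1 = 0.8378, theta2 = 0.192
y = L1*sin(theta1) + L2*sin(theta1+theta2)
y = 5.1277 + 3.1715
y = 8.2992


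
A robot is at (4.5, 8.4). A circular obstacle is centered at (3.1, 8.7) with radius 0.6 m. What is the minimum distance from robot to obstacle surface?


center_dist = sqrt((4.5-3.1)^2 + (8.4-8.7)^2)
= sqrt(1.96 + 0.09)
= 1.4318
min_dist = center_dist - radius = 1.4318 - 0.6 = 0.8318 m


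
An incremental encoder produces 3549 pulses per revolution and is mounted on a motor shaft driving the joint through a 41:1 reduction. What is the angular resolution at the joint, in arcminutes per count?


counts per rev = 3549
effective counts at joint = 3549 * 41 = 145509
resolution = 360*60 / 145509
= 0.1484 arcmin/count


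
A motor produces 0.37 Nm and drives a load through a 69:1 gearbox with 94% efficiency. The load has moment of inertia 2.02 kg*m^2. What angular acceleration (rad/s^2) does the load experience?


tau_out = tau_motor * N * eta
= 0.37 * 69 * 0.94 = 23.9982 Nm
alpha = tau_out / I = 23.9982 / 2.02
= 11.8803 rad/s^2


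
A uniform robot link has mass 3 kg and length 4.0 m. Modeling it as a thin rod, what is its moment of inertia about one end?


I = (1/3) * m * L^2
= (1/3) * 3 * 4.0^2
= 0.333333 * 3 * 16.0
= 16.0 kg*m^2


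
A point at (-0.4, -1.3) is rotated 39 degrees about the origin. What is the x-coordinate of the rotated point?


x' = x*cos(theta) - y*sin(theta)
cos(39 deg) = 0.7771, sin(39 deg) = 0.6293
x' = -0.4 * 0.7771 - -1.3 * 0.6293
= -0.3109 - -0.8181
= 0.5073


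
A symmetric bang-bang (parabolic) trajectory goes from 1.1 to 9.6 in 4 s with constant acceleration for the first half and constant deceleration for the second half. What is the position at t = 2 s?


Symmetric rest-to-rest: each phase covers (pf-p0)/2 in time T/2. 0.5*a*(T/2)^2 = (pf-p0)/2 => a = 4*(pf-p0)/T^2
a = 4*(9.6-1.1)/4^2 = 2.125
t = 2 is in the acceleration phase (t <= T/2).
p = p0 + 0.5*a*t^2 = 1.1 + 0.5*2.125*2^2
= 5.35


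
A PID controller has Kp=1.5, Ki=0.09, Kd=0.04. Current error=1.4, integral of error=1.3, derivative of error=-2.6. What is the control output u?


u = Kp*e + Ki*int(e) + Kd*de/dt
= 1.5*1.4 + 0.09*1.3 + 0.04*(-2.6)
= 2.1 + 0.117 + -0.104
= 2.113


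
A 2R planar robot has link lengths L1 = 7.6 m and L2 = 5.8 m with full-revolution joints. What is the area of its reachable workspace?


r_max = L1 + L2 = 13.4 m
r_min = |L1 - L2| = 1.8 m
Area = pi*(r_max^2 - r_min^2)
= pi*(179.56 - 3.24)
= pi * 176.32
= 553.9256 m^2


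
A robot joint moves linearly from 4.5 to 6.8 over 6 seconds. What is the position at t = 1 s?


s = t/T = 1/6 = 0.1667
p(t) = p0 + (pf-p0)*s
= 4.5 + (6.8 - 4.5) * 0.1667
= 4.8833


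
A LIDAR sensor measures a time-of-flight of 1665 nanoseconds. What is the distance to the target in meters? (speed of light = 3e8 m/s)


tof = 1665 ns = 1.665e-06 s
dist = c * tof / 2
= 3e8 * 1.665e-06 / 2
= 249.75 m


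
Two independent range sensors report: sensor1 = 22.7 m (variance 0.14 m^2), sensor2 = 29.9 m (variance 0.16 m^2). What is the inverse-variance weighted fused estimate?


w1 = (1/var1) / (1/var1 + 1/var2)
   = 7.1429 / (7.1429 + 6.25) = 0.5333
w2 = 1 - w1 = 0.4667
fused = w1*s1 + w2*s2 = 12.1067 + 13.9533
= 26.06 m


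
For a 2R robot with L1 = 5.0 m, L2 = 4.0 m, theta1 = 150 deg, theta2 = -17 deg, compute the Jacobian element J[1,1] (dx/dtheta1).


J[1,1] = -L1*sin(t1) - L2*sin(t1+t2)
= -5.0*sin(150) - 4.0*sin(133)
= -5.4254


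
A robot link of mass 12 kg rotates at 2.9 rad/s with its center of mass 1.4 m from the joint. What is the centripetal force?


F = m * omega^2 * r
= 12 * 2.9^2 * 1.4
= 12 * 8.41 * 1.4
= 141.288 N


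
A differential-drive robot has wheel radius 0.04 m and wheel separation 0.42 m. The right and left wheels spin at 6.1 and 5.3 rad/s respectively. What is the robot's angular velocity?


vR = r*wR = 0.04*6.1 = 0.244 m/s
vL = r*wL = 0.04*5.3 = 0.212 m/s
v = (vR+vL)/2 = 0.228 m/s
omega = (vR-vL)/L = 0.0762 rad/s
angular velocity = 0.0762 rad/s


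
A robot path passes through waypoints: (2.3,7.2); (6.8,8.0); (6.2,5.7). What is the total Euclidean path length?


Segment lengths:
  seg1 = sqrt((4.5)^2 + (0.8)^2) = 4.5706
  seg2 = sqrt((-0.6)^2 + (-2.3)^2) = 2.377
Total = 6.9475


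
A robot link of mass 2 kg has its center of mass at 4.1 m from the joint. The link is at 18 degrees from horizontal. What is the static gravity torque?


tau = m*g*L*cos(angle)
= 2 * 9.81 * 4.1 * cos(18 deg)
= 2 * 9.81 * 4.1 * 0.9511
= 76.5049 Nm


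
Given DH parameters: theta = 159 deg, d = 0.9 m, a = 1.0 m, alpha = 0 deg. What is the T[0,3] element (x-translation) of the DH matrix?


T[0,3] = a * cos(theta)
= 1.0 * cos(159 deg)
= 1.0 * -0.9336
= -0.9336


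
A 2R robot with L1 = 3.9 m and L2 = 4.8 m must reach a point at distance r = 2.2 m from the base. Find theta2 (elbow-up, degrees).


cos(theta2) = (r^2 - L1^2 - L2^2) / (2*L1*L2)
cos(theta2) = (4.84 - 15.21 - 23.04) / 37.44
cos(theta2) = -0.892361
theta2 = 153.1715 degrees


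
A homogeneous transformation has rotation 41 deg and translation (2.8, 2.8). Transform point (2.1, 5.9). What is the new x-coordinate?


x' = cos(theta)*px - sin(theta)*py + tx
= 0.7547*2.1 - 0.6561*5.9 + 2.8
= 0.5141


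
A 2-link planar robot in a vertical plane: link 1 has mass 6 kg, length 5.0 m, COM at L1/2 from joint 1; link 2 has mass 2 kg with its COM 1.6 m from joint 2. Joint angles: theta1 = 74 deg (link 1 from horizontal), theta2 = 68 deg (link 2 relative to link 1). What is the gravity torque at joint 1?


Horizontal distance from joint 1 to link-1 COM:
  x_c1 = (L1/2)*cos(t1) = 2.5 * 0.2756 = 0.6891 m
Horizontal distance from joint 1 to link-2 COM:
  x_c2 = L1*cos(t1) + Lc2*cos(t1+t2)
       = 5.0*0.2756 + 1.6*-0.788 = 0.1174 m
tau1 = m1*g*x_c1 + m2*g*x_c2
     = 6*9.81*0.6891 + 2*9.81*0.1174
     = 40.56 + 2.3028
     = 42.8628 Nm


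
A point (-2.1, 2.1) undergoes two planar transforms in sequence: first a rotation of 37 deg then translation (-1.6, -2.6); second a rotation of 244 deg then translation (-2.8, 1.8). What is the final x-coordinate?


After transform 1:
x1 = cos(37)*-2.1 - sin(37)*2.1 + -1.6 = -4.5409
y1 = sin(37)*-2.1 + cos(37)*2.1 + -2.6 = -2.1867
After transform 2:
x2 = cos(244)*-4.5409 - sin(244)*-2.1867 + -2.8
= -2.7748


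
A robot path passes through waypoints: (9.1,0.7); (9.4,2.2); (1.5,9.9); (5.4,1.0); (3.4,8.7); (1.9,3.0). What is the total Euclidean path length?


Segment lengths:
  seg1 = sqrt((0.3)^2 + (1.5)^2) = 1.5297
  seg2 = sqrt((-7.9)^2 + (7.7)^2) = 11.0318
  seg3 = sqrt((3.9)^2 + (-8.9)^2) = 9.717
  seg4 = sqrt((-2.0)^2 + (7.7)^2) = 7.9555
  seg5 = sqrt((-1.5)^2 + (-5.7)^2) = 5.8941
Total = 36.128


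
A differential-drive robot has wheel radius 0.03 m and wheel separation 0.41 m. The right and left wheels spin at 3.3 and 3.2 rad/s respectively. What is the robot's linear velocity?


vR = r*wR = 0.03*3.3 = 0.099 m/s
vL = r*wL = 0.03*3.2 = 0.096 m/s
v = (vR+vL)/2 = 0.0975 m/s
omega = (vR-vL)/L = 0.0073 rad/s
linear velocity = 0.0975 m/s


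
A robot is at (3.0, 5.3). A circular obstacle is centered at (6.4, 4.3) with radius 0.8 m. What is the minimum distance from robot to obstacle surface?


center_dist = sqrt((3.0-6.4)^2 + (5.3-4.3)^2)
= sqrt(11.56 + 1.0)
= 3.544
min_dist = center_dist - radius = 3.544 - 0.8 = 2.744 m


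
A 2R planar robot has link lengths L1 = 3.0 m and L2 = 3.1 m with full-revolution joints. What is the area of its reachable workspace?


r_max = L1 + L2 = 6.1 m
r_min = |L1 - L2| = 0.1 m
Area = pi*(r_max^2 - r_min^2)
= pi*(37.21 - 0.01)
= pi * 37.2
= 116.8672 m^2


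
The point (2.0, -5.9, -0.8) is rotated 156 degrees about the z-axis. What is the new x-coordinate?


Rotation about z-axis: x' = x*cos(theta) - y*sin(theta)
= 2.0 * -0.9135 - -5.9 * 0.4067
= 0.5727


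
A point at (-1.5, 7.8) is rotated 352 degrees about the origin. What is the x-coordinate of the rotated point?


x' = x*cos(theta) - y*sin(theta)
cos(352 deg) = 0.9903, sin(352 deg) = -0.1392
x' = -1.5 * 0.9903 - 7.8 * -0.1392
= -1.4854 - -1.0856
= -0.3999


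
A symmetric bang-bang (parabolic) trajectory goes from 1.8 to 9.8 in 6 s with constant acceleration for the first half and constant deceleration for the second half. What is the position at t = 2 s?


Symmetric rest-to-rest: each phase covers (pf-p0)/2 in time T/2. 0.5*a*(T/2)^2 = (pf-p0)/2 => a = 4*(pf-p0)/T^2
a = 4*(9.8-1.8)/6^2 = 0.8889
t = 2 is in the acceleration phase (t <= T/2).
p = p0 + 0.5*a*t^2 = 1.8 + 0.5*0.8889*2^2
= 3.5778


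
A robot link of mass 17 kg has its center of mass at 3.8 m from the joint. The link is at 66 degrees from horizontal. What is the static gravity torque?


tau = m*g*L*cos(angle)
= 17 * 9.81 * 3.8 * cos(66 deg)
= 17 * 9.81 * 3.8 * 0.4067
= 257.7596 Nm


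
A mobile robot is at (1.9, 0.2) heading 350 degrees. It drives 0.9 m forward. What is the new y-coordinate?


y_new = y0 + d*sin(theta)
= 0.2 + 0.9*sin(350)
= 0.2 + -0.1563
= 0.0437


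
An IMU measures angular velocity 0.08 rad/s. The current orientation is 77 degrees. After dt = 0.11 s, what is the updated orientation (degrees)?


delta_theta = w * dt = 0.08 * 0.11 = 0.0088 rad
= 0.5042 deg
theta_new = 77 + 0.5042 = 77.5042 deg


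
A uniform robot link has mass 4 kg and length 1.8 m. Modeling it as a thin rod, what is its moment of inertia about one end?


I = (1/3) * m * L^2
= (1/3) * 4 * 1.8^2
= 0.333333 * 4 * 3.24
= 4.32 kg*m^2


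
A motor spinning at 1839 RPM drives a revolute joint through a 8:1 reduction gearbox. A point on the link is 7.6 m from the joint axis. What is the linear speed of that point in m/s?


omega_motor = 1839 * 2*pi/60 = 192.5796 rad/s
omega_joint = omega_motor / 8 = 24.0725 rad/s
v = omega_joint * r = 24.0725 * 7.6
= 182.9506 m/s


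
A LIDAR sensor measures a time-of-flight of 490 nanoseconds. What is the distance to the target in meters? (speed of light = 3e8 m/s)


tof = 490 ns = 4.9e-07 s
dist = c * tof / 2
= 3e8 * 4.9e-07 / 2
= 73.5 m


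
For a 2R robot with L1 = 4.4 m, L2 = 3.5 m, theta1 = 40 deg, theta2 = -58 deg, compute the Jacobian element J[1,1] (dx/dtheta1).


J[1,1] = -L1*sin(t1) - L2*sin(t1+t2)
= -4.4*sin(40) - 3.5*sin(-18)
= -1.7467


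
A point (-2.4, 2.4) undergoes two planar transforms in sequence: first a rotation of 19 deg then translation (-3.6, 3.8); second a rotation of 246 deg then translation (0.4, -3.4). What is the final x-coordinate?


After transform 1:
x1 = cos(19)*-2.4 - sin(19)*2.4 + -3.6 = -6.6506
y1 = sin(19)*-2.4 + cos(19)*2.4 + 3.8 = 5.2879
After transform 2:
x2 = cos(246)*-6.6506 - sin(246)*5.2879 + 0.4
= 7.9358


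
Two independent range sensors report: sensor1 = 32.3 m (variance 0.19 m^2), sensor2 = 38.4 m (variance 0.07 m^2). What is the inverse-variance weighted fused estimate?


w1 = (1/var1) / (1/var1 + 1/var2)
   = 5.2632 / (5.2632 + 14.2857) = 0.2692
w2 = 1 - w1 = 0.7308
fused = w1*s1 + w2*s2 = 8.6962 + 28.0615
= 36.7577 m


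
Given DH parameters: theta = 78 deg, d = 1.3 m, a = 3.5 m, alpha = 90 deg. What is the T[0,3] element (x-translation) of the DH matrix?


T[0,3] = a * cos(theta)
= 3.5 * cos(78 deg)
= 3.5 * 0.2079
= 0.7277


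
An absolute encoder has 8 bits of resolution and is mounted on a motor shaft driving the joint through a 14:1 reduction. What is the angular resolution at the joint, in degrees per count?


counts = 2^8 = 256
effective counts at joint = 256 * 14 = 3584
resolution = 360 / 3584
= 0.1004 deg/count


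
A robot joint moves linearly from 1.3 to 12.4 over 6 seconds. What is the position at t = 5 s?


s = t/T = 5/6 = 0.8333
p(t) = p0 + (pf-p0)*s
= 1.3 + (12.4 - 1.3) * 0.8333
= 10.55


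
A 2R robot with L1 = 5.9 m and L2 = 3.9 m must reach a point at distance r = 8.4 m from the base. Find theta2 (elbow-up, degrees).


cos(theta2) = (r^2 - L1^2 - L2^2) / (2*L1*L2)
cos(theta2) = (70.56 - 34.81 - 15.21) / 46.02
cos(theta2) = 0.446328
theta2 = 63.4917 degrees


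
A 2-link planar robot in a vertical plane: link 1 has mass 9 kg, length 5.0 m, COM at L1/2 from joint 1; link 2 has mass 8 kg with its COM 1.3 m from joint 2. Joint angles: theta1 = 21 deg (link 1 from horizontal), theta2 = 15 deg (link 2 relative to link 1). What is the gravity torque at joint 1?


Horizontal distance from joint 1 to link-1 COM:
  x_c1 = (L1/2)*cos(t1) = 2.5 * 0.9336 = 2.334 m
Horizontal distance from joint 1 to link-2 COM:
  x_c2 = L1*cos(t1) + Lc2*cos(t1+t2)
       = 5.0*0.9336 + 1.3*0.809 = 5.7196 m
tau1 = m1*g*x_c1 + m2*g*x_c2
     = 9*9.81*2.334 + 8*9.81*5.7196
     = 206.0645 + 448.8761
     = 654.9406 Nm


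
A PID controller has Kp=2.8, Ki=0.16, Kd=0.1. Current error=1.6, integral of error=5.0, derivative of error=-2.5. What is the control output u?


u = Kp*e + Ki*int(e) + Kd*de/dt
= 2.8*1.6 + 0.16*5.0 + 0.1*(-2.5)
= 4.48 + 0.8 + -0.25
= 5.03


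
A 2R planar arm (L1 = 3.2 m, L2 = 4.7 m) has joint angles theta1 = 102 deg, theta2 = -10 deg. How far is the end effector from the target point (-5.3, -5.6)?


End effector via forward kinematics:
x = L1*cos(t1) + L2*cos(t1+t2) = -0.8293
y = L1*sin(t1) + L2*sin(t1+t2) = 7.8272
Distance to target:
d = sqrt((-5.3 - -0.8293)^2 + (-5.6 - 7.8272)^2)
= sqrt(19.9868 + 180.2899)
= 14.1519 m


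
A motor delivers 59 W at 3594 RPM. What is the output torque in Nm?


omega = 3594 * 2*pi/60 = 376.3628 rad/s
tau = P / omega = 59 / 376.3628
= 0.1568 Nm


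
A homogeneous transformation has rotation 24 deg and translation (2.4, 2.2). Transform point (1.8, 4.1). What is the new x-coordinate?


x' = cos(theta)*px - sin(theta)*py + tx
= 0.9135*1.8 - 0.4067*4.1 + 2.4
= 2.3768


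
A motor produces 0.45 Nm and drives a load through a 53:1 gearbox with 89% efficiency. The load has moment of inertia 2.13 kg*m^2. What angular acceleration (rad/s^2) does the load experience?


tau_out = tau_motor * N * eta
= 0.45 * 53 * 0.89 = 21.2265 Nm
alpha = tau_out / I = 21.2265 / 2.13
= 9.9655 rad/s^2


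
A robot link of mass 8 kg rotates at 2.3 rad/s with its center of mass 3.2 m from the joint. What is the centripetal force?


F = m * omega^2 * r
= 8 * 2.3^2 * 3.2
= 8 * 5.29 * 3.2
= 135.424 N


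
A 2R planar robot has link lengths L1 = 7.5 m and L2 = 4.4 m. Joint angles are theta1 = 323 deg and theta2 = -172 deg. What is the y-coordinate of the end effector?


Convert angles to radians: theta1 = 5.6374, theta2 = -3.002
y = L1*sin(theta1) + L2*sin(theta1+theta2)
y = -4.5136 + 2.1332
y = -2.3805


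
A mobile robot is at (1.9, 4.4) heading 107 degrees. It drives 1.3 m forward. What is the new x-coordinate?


x_new = x0 + d*cos(theta)
= 1.9 + 1.3*cos(107)
= 1.9 + -0.3801
= 1.5199


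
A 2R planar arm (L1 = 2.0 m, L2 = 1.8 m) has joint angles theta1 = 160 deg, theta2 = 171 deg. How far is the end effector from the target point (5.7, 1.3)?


End effector via forward kinematics:
x = L1*cos(t1) + L2*cos(t1+t2) = -0.3051
y = L1*sin(t1) + L2*sin(t1+t2) = -0.1886
Distance to target:
d = sqrt((5.7 - -0.3051)^2 + (1.3 - -0.1886)^2)
= sqrt(36.0609 + 2.216)
= 6.1868 m


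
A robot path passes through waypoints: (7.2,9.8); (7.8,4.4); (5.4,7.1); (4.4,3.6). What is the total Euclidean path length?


Segment lengths:
  seg1 = sqrt((0.6)^2 + (-5.4)^2) = 5.4332
  seg2 = sqrt((-2.4)^2 + (2.7)^2) = 3.6125
  seg3 = sqrt((-1.0)^2 + (-3.5)^2) = 3.6401
Total = 12.6858


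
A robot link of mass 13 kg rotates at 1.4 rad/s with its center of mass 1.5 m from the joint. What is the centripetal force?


F = m * omega^2 * r
= 13 * 1.4^2 * 1.5
= 13 * 1.96 * 1.5
= 38.22 N


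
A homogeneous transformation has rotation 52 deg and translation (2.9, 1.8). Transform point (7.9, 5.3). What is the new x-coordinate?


x' = cos(theta)*px - sin(theta)*py + tx
= 0.6157*7.9 - 0.788*5.3 + 2.9
= 3.5873


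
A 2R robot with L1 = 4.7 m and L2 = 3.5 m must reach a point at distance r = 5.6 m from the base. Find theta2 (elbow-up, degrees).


cos(theta2) = (r^2 - L1^2 - L2^2) / (2*L1*L2)
cos(theta2) = (31.36 - 22.09 - 12.25) / 32.9
cos(theta2) = -0.090578
theta2 = 95.1968 degrees


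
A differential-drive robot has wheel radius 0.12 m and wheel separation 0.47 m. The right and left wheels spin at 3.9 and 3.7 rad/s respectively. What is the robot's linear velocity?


vR = r*wR = 0.12*3.9 = 0.468 m/s
vL = r*wL = 0.12*3.7 = 0.444 m/s
v = (vR+vL)/2 = 0.456 m/s
omega = (vR-vL)/L = 0.0511 rad/s
linear velocity = 0.456 m/s


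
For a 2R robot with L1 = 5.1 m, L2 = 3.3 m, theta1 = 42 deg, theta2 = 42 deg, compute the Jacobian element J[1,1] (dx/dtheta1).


J[1,1] = -L1*sin(t1) - L2*sin(t1+t2)
= -5.1*sin(42) - 3.3*sin(84)
= -6.6945


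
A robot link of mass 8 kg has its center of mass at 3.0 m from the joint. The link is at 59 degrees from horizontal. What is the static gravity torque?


tau = m*g*L*cos(angle)
= 8 * 9.81 * 3.0 * cos(59 deg)
= 8 * 9.81 * 3.0 * 0.515
= 121.2606 Nm


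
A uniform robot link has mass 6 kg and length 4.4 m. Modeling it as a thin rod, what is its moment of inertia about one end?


I = (1/3) * m * L^2
= (1/3) * 6 * 4.4^2
= 0.333333 * 6 * 19.36
= 38.72 kg*m^2


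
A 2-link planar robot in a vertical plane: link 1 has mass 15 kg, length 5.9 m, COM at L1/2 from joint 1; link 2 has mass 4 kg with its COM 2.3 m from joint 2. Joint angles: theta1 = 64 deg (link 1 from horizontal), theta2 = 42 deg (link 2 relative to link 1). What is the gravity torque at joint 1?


Horizontal distance from joint 1 to link-1 COM:
  x_c1 = (L1/2)*cos(t1) = 2.95 * 0.4384 = 1.2932 m
Horizontal distance from joint 1 to link-2 COM:
  x_c2 = L1*cos(t1) + Lc2*cos(t1+t2)
       = 5.9*0.4384 + 2.3*-0.2756 = 1.9524 m
tau1 = m1*g*x_c1 + m2*g*x_c2
     = 15*9.81*1.2932 + 4*9.81*1.9524
     = 190.2936 + 76.6131
     = 266.9067 Nm
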